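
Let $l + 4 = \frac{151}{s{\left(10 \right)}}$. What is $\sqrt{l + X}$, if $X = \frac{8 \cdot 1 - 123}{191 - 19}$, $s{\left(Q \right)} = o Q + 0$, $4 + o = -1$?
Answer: $\frac{i \sqrt{1421623}}{430} \approx 2.7728 i$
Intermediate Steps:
$o = -5$ ($o = -4 - 1 = -5$)
$s{\left(Q \right)} = - 5 Q$ ($s{\left(Q \right)} = - 5 Q + 0 = - 5 Q$)
$X = - \frac{115}{172}$ ($X = \frac{8 - 123}{172} = \left(-115\right) \frac{1}{172} = - \frac{115}{172} \approx -0.6686$)
$l = - \frac{351}{50}$ ($l = -4 + \frac{151}{\left(-5\right) 10} = -4 + \frac{151}{-50} = -4 + 151 \left(- \frac{1}{50}\right) = -4 - \frac{151}{50} = - \frac{351}{50} \approx -7.02$)
$\sqrt{l + X} = \sqrt{- \frac{351}{50} - \frac{115}{172}} = \sqrt{- \frac{33061}{4300}} = \frac{i \sqrt{1421623}}{430}$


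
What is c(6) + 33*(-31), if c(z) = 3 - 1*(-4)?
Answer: -1016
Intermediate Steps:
c(z) = 7 (c(z) = 3 + 4 = 7)
c(6) + 33*(-31) = 7 + 33*(-31) = 7 - 1023 = -1016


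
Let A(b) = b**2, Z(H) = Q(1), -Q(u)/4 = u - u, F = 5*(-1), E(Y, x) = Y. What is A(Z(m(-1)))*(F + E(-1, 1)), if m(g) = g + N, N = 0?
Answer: 0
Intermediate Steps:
F = -5
m(g) = g (m(g) = g + 0 = g)
Q(u) = 0 (Q(u) = -4*(u - u) = -4*0 = 0)
Z(H) = 0
A(Z(m(-1)))*(F + E(-1, 1)) = 0**2*(-5 - 1) = 0*(-6) = 0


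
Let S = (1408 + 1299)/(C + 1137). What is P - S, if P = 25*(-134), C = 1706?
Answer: -9526757/2843 ≈ -3351.0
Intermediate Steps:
P = -3350
S = 2707/2843 (S = (1408 + 1299)/(1706 + 1137) = 2707/2843 ≈ 0.95216)
P - S = -3350 - 1*2707/2843 = -3350 - 2707/2843 = -9526757/2843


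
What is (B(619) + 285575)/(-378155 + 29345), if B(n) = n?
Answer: -47699/58135 ≈ -0.82049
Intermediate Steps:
(B(619) + 285575)/(-378155 + 29345) = (619 + 285575)/(-378155 + 29345) = 286194/(-348810) = 286194*(-1/348810) = -47699/58135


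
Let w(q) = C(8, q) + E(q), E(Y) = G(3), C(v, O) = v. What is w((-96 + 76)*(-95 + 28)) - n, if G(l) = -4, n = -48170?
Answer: 48174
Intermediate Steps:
E(Y) = -4
w(q) = 4 (w(q) = 8 - 4 = 4)
w((-96 + 76)*(-95 + 28)) - n = 4 - 1*(-48170) = 4 + 48170 = 48174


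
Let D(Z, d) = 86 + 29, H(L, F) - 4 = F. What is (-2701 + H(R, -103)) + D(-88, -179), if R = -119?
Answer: -2685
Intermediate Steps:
H(L, F) = 4 + F
D(Z, d) = 115
(-2701 + H(R, -103)) + D(-88, -179) = (-2701 + (4 - 103)) + 115 = (-2701 - 99) + 115 = -2800 + 115 = -2685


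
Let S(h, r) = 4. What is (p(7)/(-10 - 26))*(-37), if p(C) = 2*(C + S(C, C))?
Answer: 407/18 ≈ 22.611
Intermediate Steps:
p(C) = 8 + 2*C (p(C) = 2*(C + 4) = 2*(4 + C) = 8 + 2*C)
(p(7)/(-10 - 26))*(-37) = ((8 + 2*7)/(-10 - 26))*(-37) = ((8 + 14)/(-36))*(-37) = (22*(-1/36))*(-37) = -11/18*(-37) = 407/18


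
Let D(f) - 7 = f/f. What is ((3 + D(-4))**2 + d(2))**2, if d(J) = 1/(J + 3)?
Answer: 367236/25 ≈ 14689.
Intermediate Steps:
D(f) = 8 (D(f) = 7 + f/f = 7 + 1 = 8)
d(J) = 1/(3 + J)
((3 + D(-4))**2 + d(2))**2 = ((3 + 8)**2 + 1/(3 + 2))**2 = (11**2 + 1/5)**2 = (121 + 1/5)**2 = (606/5)**2 = 367236/25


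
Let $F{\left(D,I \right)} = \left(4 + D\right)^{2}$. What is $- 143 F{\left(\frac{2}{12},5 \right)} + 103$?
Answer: $- \frac{85667}{36} \approx -2379.6$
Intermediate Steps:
$- 143 F{\left(\frac{2}{12},5 \right)} + 103 = - 143 \left(4 + \frac{2}{12}\right)^{2} + 103 = - 143 \left(4 + 2 \cdot \frac{1}{12}\right)^{2} + 103 = - 143 \left(4 + \frac{1}{6}\right)^{2} + 103 = - 143 \left(\frac{25}{6}\right)^{2} + 103 = \left(-143\right) \frac{625}{36} + 103 = - \frac{89375}{36} + 103 = - \frac{85667}{36}$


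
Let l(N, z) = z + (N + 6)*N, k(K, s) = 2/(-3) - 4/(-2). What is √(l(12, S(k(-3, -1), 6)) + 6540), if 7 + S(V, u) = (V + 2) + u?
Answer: 5*√2433/3 ≈ 82.209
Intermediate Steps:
k(K, s) = 4/3 (k(K, s) = 2*(-⅓) - 4*(-½) = -⅔ + 2 = 4/3)
S(V, u) = -5 + V + u (S(V, u) = -7 + ((V + 2) + u) = -7 + ((2 + V) + u) = -7 + (2 + V + u) = -5 + V + u)
l(N, z) = z + N*(6 + N) (l(N, z) = z + (6 + N)*N = z + N*(6 + N))
√(l(12, S(k(-3, -1), 6)) + 6540) = √(((-5 + 4/3 + 6) + 12² + 6*12) + 6540) = √((7/3 + 144 + 72) + 6540) = √(655/3 + 6540) = √(20275/3) = 5*√2433/3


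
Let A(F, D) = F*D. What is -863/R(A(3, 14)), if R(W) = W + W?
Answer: -863/84 ≈ -10.274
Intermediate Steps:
A(F, D) = D*F
R(W) = 2*W
-863/R(A(3, 14)) = -863/(2*(14*3)) = -863/(2*42) = -863/84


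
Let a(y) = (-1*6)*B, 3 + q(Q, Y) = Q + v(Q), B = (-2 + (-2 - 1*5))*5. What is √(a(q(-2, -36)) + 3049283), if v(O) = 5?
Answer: √3049553 ≈ 1746.3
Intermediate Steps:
B = -45 (B = (-2 + (-2 - 5))*5 = (-2 - 7)*5 = -9*5 = -45)
q(Q, Y) = 2 + Q (q(Q, Y) = -3 + (Q + 5) = -3 + (5 + Q) = 2 + Q)
a(y) = 270 (a(y) = -1*6*(-45) = -6*(-45) = 270)
√(a(q(-2, -36)) + 3049283) = √(270 + 3049283) = √3049553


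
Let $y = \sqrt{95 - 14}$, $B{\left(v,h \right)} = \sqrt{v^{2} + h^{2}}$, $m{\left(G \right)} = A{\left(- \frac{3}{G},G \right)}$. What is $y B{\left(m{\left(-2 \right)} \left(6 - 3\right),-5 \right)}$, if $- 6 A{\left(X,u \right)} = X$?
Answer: $\frac{9 \sqrt{409}}{4} \approx 45.503$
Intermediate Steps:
$A{\left(X,u \right)} = - \frac{X}{6}$
$m{\left(G \right)} = \frac{1}{2 G}$ ($m{\left(G \right)} = - \frac{\left(-3\right) \frac{1}{G}}{6} = \frac{1}{2 G}$)
$B{\left(v,h \right)} = \sqrt{h^{2} + v^{2}}$
$y = 9$ ($y = \sqrt{81} = 9$)
$y B{\left(m{\left(-2 \right)} \left(6 - 3\right),-5 \right)} = 9 \sqrt{\left(-5\right)^{2} + \left(\frac{1}{2 \left(-2\right)} \left(6 - 3\right)\right)^{2}} = 9 \sqrt{25 + \left(\frac{1}{2} \left(- \frac{1}{2}\right) 3\right)^{2}} = 9 \sqrt{25 + \left(\left(- \frac{1}{4}\right) 3\right)^{2}} = 9 \sqrt{25 + \left(- \frac{3}{4}\right)^{2}} = 9 \sqrt{25 + \frac{9}{16}} = 9 \sqrt{\frac{409}{16}} = 9 \frac{\sqrt{409}}{4} = \frac{9 \sqrt{409}}{4}$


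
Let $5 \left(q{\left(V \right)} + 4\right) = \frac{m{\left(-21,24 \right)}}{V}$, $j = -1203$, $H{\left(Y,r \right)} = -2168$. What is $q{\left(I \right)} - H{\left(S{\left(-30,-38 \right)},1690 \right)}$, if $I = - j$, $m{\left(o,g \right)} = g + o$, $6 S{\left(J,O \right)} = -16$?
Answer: $\frac{4338821}{2005} \approx 2164.0$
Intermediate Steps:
$S{\left(J,O \right)} = - \frac{8}{3}$ ($S{\left(J,O \right)} = \frac{1}{6} \left(-16\right) = - \frac{8}{3}$)
$I = 1203$ ($I = \left(-1\right) \left(-1203\right) = 1203$)
$q{\left(V \right)} = -4 + \frac{3}{5 V}$ ($q{\left(V \right)} = -4 + \frac{\left(24 - 21\right) \frac{1}{V}}{5} = -4 + \frac{3 \frac{1}{V}}{5} = -4 + \frac{3}{5 V}$)
$q{\left(I \right)} - H{\left(S{\left(-30,-38 \right)},1690 \right)} = \left(-4 + \frac{3}{5 \cdot 1203}\right) - -2168 = \left(-4 + \frac{3}{5} \cdot \frac{1}{1203}\right) + 2168 = \left(-4 + \frac{1}{2005}\right) + 2168 = - \frac{8019}{2005} + 2168 = \frac{4338821}{2005}$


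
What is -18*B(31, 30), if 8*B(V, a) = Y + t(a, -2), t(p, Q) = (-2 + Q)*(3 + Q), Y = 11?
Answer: -63/4 ≈ -15.750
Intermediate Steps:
B(V, a) = 7/8 (B(V, a) = (11 + (-6 - 2 + (-2)²))/8 = (11 + (-6 - 2 + 4))/8 = (11 - 4)/8 = (⅛)*7 = 7/8)
-18*B(31, 30) = -18*7/8 = -63/4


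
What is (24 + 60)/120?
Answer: 7/10 ≈ 0.70000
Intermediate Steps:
(24 + 60)/120 = (1/120)*84 = 7/10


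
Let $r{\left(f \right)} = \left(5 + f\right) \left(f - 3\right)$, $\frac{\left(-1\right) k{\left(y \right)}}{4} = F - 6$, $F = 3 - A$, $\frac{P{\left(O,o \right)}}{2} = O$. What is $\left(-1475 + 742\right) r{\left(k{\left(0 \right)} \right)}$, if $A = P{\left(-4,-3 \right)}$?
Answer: $-252885$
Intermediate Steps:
$P{\left(O,o \right)} = 2 O$
$A = -8$ ($A = 2 \left(-4\right) = -8$)
$F = 11$ ($F = 3 - -8 = 3 + 8 = 11$)
$k{\left(y \right)} = -20$ ($k{\left(y \right)} = - 4 \left(11 - 6\right) = \left(-4\right) 5 = -20$)
$r{\left(f \right)} = \left(-3 + f\right) \left(5 + f\right)$ ($r{\left(f \right)} = \left(5 + f\right) \left(-3 + f\right) = \left(-3 + f\right) \left(5 + f\right)$)
$\left(-1475 + 742\right) r{\left(k{\left(0 \right)} \right)} = \left(-1475 + 742\right) \left(-15 + \left(-20\right)^{2} + 2 \left(-20\right)\right) = - 733 \left(-15 + 400 - 40\right) = \left(-733\right) 345 = -252885$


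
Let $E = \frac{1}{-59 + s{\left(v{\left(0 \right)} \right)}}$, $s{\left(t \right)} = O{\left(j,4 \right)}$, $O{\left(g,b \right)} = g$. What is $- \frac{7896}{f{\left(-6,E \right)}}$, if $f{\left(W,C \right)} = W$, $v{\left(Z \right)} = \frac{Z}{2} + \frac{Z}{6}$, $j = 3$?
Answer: $1316$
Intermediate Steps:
$v{\left(Z \right)} = \frac{2 Z}{3}$ ($v{\left(Z \right)} = Z \frac{1}{2} + Z \frac{1}{6} = \frac{Z}{2} + \frac{Z}{6} = \frac{2 Z}{3}$)
$s{\left(t \right)} = 3$
$E = - \frac{1}{56}$ ($E = \frac{1}{-59 + 3} = \frac{1}{-56} = - \frac{1}{56} \approx -0.017857$)
$- \frac{7896}{f{\left(-6,E \right)}} = - \frac{7896}{-6} = \left(-7896\right) \left(- \frac{1}{6}\right) = 1316$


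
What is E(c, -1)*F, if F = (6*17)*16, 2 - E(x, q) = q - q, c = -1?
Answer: 3264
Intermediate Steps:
E(x, q) = 2 (E(x, q) = 2 - (q - q) = 2 - 1*0 = 2 + 0 = 2)
F = 1632 (F = 102*16 = 1632)
E(c, -1)*F = 2*1632 = 3264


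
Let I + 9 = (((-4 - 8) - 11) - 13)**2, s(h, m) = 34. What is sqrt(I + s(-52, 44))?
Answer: sqrt(1321) ≈ 36.346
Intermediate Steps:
I = 1287 (I = -9 + (((-4 - 8) - 11) - 13)**2 = -9 + ((-12 - 11) - 13)**2 = -9 + (-23 - 13)**2 = -9 + (-36)**2 = -9 + 1296 = 1287)
sqrt(I + s(-52, 44)) = sqrt(1287 + 34) = sqrt(1321)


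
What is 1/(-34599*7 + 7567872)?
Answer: 1/7325679 ≈ 1.3651e-7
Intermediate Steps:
1/(-34599*7 + 7567872) = 1/(-242193 + 7567872) = 1/7325679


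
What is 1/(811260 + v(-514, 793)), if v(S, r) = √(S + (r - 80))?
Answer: 811260/658142787401 - √199/658142787401 ≈ 1.2326e-6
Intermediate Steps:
v(S, r) = √(-80 + S + r) (v(S, r) = √(S + (-80 + r)) = √(-80 + S + r))
1/(811260 + v(-514, 793)) = 1/(811260 + √(-80 - 514 + 793)) = 1/(811260 + √199)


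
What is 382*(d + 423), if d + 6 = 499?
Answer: 349912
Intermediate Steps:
d = 493 (d = -6 + 499 = 493)
382*(d + 423) = 382*(493 + 423) = 382*916 = 349912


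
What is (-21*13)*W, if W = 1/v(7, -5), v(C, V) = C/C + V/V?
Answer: -273/2 ≈ -136.50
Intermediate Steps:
v(C, V) = 2 (v(C, V) = 1 + 1 = 2)
W = ½ (W = 1/2 = ½ ≈ 0.50000)
(-21*13)*W = -21*13*(½) = -273*½ = -273/2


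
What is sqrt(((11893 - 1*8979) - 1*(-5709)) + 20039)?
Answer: sqrt(28662) ≈ 169.30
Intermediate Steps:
sqrt(((11893 - 1*8979) - 1*(-5709)) + 20039) = sqrt(((11893 - 8979) + 5709) + 20039) = sqrt((2914 + 5709) + 20039) = sqrt(8623 + 20039) = sqrt(28662)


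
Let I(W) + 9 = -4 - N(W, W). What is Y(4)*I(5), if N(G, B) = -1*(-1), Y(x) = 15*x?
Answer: -840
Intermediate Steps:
N(G, B) = 1
I(W) = -14 (I(W) = -9 + (-4 - 1*1) = -9 + (-4 - 1) = -9 - 5 = -14)
Y(4)*I(5) = (15*4)*(-14) = 60*(-14) = -840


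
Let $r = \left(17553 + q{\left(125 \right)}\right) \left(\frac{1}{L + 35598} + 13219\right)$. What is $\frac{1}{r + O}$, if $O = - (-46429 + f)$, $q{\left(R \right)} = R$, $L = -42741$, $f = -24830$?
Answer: $\frac{7143}{1669724383285} \approx 4.278 \cdot 10^{-9}$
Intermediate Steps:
$O = 71259$ ($O = - (-46429 - 24830) = \left(-1\right) \left(-71259\right) = 71259$)
$r = \frac{1669215380248}{7143}$ ($r = \left(17553 + 125\right) \left(\frac{1}{-42741 + 35598} + 13219\right) = 17678 \left(\frac{1}{-7143} + 13219\right) = 17678 \left(- \frac{1}{7143} + 13219\right) = 17678 \cdot \frac{94423316}{7143} = \frac{1669215380248}{7143} \approx 2.3369 \cdot 10^{8}$)
$\frac{1}{r + O} = \frac{1}{\frac{1669215380248}{7143} + 71259} = \frac{1}{\frac{1669724383285}{7143}} = \frac{7143}{1669724383285}$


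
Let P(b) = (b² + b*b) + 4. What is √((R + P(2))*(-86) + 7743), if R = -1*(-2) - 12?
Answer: √7571 ≈ 87.011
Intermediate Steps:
P(b) = 4 + 2*b² (P(b) = (b² + b²) + 4 = 2*b² + 4 = 4 + 2*b²)
R = -10 (R = 2 - 12 = -10)
√((R + P(2))*(-86) + 7743) = √((-10 + (4 + 2*2²))*(-86) + 7743) = √((-10 + (4 + 2*4))*(-86) + 7743) = √((-10 + (4 + 8))*(-86) + 7743) = √((-10 + 12)*(-86) + 7743) = √(2*(-86) + 7743) = √(-172 + 7743) = √7571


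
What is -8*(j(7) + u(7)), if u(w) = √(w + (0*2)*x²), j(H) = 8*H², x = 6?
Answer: -3136 - 8*√7 ≈ -3157.2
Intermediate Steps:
u(w) = √w (u(w) = √(w + (0*2)*6²) = √(w + 0*36) = √(w + 0) = √w)
-8*(j(7) + u(7)) = -8*(8*7² + √7) = -8*(8*49 + √7) = -8*(392 + √7) = -3136 - 8*√7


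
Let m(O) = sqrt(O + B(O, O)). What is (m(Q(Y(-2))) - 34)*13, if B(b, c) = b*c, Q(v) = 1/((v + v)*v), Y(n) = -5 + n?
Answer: -442 + 39*sqrt(11)/98 ≈ -440.68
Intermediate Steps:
Q(v) = 1/(2*v**2) (Q(v) = 1/(((2*v))*v) = (1/(2*v))/v = 1/(2*v**2))
m(O) = sqrt(O + O**2) (m(O) = sqrt(O + O*O) = sqrt(O + O**2))
(m(Q(Y(-2))) - 34)*13 = (sqrt((1/(2*(-5 - 2)**2))*(1 + 1/(2*(-5 - 2)**2))) - 34)*13 = (sqrt(((1/2)/(-7)**2)*(1 + (1/2)/(-7)**2)) - 34)*13 = (sqrt(((1/2)*(1/49))*(1 + (1/2)*(1/49))) - 34)*13 = (sqrt((1 + 1/98)/98) - 34)*13 = (sqrt((1/98)*(99/98)) - 34)*13 = (sqrt(99/9604) - 34)*13 = (3*sqrt(11)/98 - 34)*13 = (-34 + 3*sqrt(11)/98)*13 = -442 + 39*sqrt(11)/98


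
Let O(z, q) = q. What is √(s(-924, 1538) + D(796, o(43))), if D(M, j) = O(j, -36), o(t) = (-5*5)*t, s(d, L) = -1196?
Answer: 4*I*√77 ≈ 35.1*I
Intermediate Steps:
o(t) = -25*t
D(M, j) = -36
√(s(-924, 1538) + D(796, o(43))) = √(-1196 - 36) = √(-1232) = 4*I*√77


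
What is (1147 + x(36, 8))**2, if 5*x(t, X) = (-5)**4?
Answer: 1617984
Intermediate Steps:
x(t, X) = 125 (x(t, X) = (1/5)*(-5)**4 = (1/5)*625 = 125)
(1147 + x(36, 8))**2 = (1147 + 125)**2 = 1272**2 = 1617984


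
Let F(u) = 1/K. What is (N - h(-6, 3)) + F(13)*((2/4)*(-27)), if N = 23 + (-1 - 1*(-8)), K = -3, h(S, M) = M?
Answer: 63/2 ≈ 31.500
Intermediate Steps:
N = 30 (N = 23 + (-1 + 8) = 23 + 7 = 30)
F(u) = -⅓ (F(u) = 1/(-3) = -⅓)
(N - h(-6, 3)) + F(13)*((2/4)*(-27)) = (30 - 1*3) - 2/4*(-27)/3 = (30 - 3) - 2*(¼)*(-27)/3 = 27 - (-27)/6 = 27 - ⅓*(-27/2) = 27 + 9/2 = 63/2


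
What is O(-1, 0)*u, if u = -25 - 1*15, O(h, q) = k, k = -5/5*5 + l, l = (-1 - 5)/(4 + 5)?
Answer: 680/3 ≈ 226.67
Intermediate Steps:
l = -⅔ (l = -6/9 = -6*⅑ = -⅔ ≈ -0.66667)
k = -17/3 (k = -5/5*5 - ⅔ = -5*⅕*5 - ⅔ = -1*5 - ⅔ = -5 - ⅔ = -17/3 ≈ -5.6667)
O(h, q) = -17/3
u = -40 (u = -25 - 15 = -40)
O(-1, 0)*u = -17/3*(-40) = 680/3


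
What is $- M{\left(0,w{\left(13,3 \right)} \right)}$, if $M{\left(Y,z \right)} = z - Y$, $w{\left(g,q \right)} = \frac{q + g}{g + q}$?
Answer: $-1$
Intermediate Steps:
$w{\left(g,q \right)} = 1$ ($w{\left(g,q \right)} = \frac{g + q}{g + q} = 1$)
$- M{\left(0,w{\left(13,3 \right)} \right)} = - (1 - 0) = - (1 + 0) = \left(-1\right) 1 = -1$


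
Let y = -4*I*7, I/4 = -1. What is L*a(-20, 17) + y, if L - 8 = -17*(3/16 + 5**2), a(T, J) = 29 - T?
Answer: -327635/16 ≈ -20477.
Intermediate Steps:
I = -4 (I = 4*(-1) = -4)
y = 112 (y = -4*(-4)*7 = 16*7 = 112)
L = -6723/16 (L = 8 - 17*(3/16 + 5**2) = 8 - 17*(3*(1/16) + 25) = 8 - 17*(3/16 + 25) = 8 - 17*403/16 = 8 - 6851/16 = -6723/16 ≈ -420.19)
L*a(-20, 17) + y = -6723*(29 - 1*(-20))/16 + 112 = -6723*(29 + 20)/16 + 112 = -6723/16*49 + 112 = -329427/16 + 112 = -327635/16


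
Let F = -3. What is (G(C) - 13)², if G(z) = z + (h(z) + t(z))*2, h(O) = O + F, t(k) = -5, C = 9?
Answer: 4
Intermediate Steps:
h(O) = -3 + O (h(O) = O - 3 = -3 + O)
G(z) = -16 + 3*z (G(z) = z + ((-3 + z) - 5)*2 = z + (-8 + z)*2 = z + (-16 + 2*z) = -16 + 3*z)
(G(C) - 13)² = ((-16 + 3*9) - 13)² = ((-16 + 27) - 13)² = (11 - 13)² = (-2)² = 4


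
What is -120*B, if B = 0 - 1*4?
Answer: 480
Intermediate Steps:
B = -4 (B = 0 - 4 = -4)
-120*B = -120*(-4) = 480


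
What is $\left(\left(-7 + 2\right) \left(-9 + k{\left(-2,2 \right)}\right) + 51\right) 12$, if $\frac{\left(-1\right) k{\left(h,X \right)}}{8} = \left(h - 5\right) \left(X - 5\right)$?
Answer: $11232$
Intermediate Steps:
$k{\left(h,X \right)} = - 8 \left(-5 + X\right) \left(-5 + h\right)$ ($k{\left(h,X \right)} = - 8 \left(h - 5\right) \left(X - 5\right) = - 8 \left(-5 + h\right) \left(-5 + X\right) = - 8 \left(-5 + X\right) \left(-5 + h\right)$)
$\left(\left(-7 + 2\right) \left(-9 + k{\left(-2,2 \right)}\right) + 51\right) 12 = \left(\left(-7 + 2\right) \left(-9 + \left(-200 + 40 \cdot 2 + 40 \left(-2\right) - 16 \left(-2\right)\right)\right) + 51\right) 12 = \left(- 5 \left(-9 + \left(-200 + 80 - 80 + 32\right)\right) + 51\right) 12 = \left(- 5 \left(-9 - 168\right) + 51\right) 12 = \left(\left(-5\right) \left(-177\right) + 51\right) 12 = \left(885 + 51\right) 12 = 936 \cdot 12 = 11232$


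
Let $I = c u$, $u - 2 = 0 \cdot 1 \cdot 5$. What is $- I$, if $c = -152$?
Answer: $304$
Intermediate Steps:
$u = 2$ ($u = 2 + 0 \cdot 1 \cdot 5 = 2 + 0 \cdot 5 = 2 + 0 = 2$)
$I = -304$ ($I = \left(-152\right) 2 = -304$)
$- I = \left(-1\right) \left(-304\right) = 304$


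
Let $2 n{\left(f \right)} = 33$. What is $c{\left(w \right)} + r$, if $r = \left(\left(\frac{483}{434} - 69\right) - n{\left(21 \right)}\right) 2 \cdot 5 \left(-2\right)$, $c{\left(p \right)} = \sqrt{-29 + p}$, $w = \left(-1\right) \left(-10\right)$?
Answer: $\frac{52320}{31} + i \sqrt{19} \approx 1687.7 + 4.3589 i$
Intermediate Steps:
$w = 10$
$n{\left(f \right)} = \frac{33}{2}$ ($n{\left(f \right)} = \frac{1}{2} \cdot 33 = \frac{33}{2}$)
$r = \frac{52320}{31}$ ($r = \left(\left(\frac{483}{434} - 69\right) - \frac{33}{2}\right) 2 \cdot 5 \left(-2\right) = \left(\left(483 \cdot \frac{1}{434} - 69\right) - \frac{33}{2}\right) 10 \left(-2\right) = \left(\left(\frac{69}{62} - 69\right) - \frac{33}{2}\right) \left(-20\right) = \left(- \frac{4209}{62} - \frac{33}{2}\right) \left(-20\right) = \left(- \frac{2616}{31}\right) \left(-20\right) = \frac{52320}{31} \approx 1687.7$)
$c{\left(w \right)} + r = \sqrt{-29 + 10} + \frac{52320}{31} = \sqrt{-19} + \frac{52320}{31} = i \sqrt{19} + \frac{52320}{31} = \frac{52320}{31} + i \sqrt{19}$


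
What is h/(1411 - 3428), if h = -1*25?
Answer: 25/2017 ≈ 0.012395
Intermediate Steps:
h = -25
h/(1411 - 3428) = -25/(1411 - 3428) = -25/(-2017) = -1/2017*(-25) = 25/2017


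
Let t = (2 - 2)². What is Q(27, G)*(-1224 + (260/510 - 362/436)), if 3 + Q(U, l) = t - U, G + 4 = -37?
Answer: 68059975/1853 ≈ 36730.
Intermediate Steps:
G = -41 (G = -4 - 37 = -41)
t = 0 (t = 0² = 0)
Q(U, l) = -3 - U (Q(U, l) = -3 + (0 - U) = -3 - U)
Q(27, G)*(-1224 + (260/510 - 362/436)) = (-3 - 1*27)*(-1224 + (260/510 - 362/436)) = (-3 - 27)*(-1224 + (260*(1/510) - 362*1/436)) = -30*(-1224 + (26/51 - 181/218)) = -30*(-1224 - 3563/11118) = -30*(-13611995/11118) = 68059975/1853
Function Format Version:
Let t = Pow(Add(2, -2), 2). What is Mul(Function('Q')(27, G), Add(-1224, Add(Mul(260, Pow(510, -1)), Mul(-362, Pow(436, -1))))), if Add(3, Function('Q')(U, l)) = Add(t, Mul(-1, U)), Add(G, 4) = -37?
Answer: Rational(68059975, 1853) ≈ 36730.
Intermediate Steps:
G = -41 (G = Add(-4, -37) = -41)
t = 0 (t = Pow(0, 2) = 0)
Function('Q')(U, l) = Add(-3, Mul(-1, U)) (Function('Q')(U, l) = Add(-3, Add(0, Mul(-1, U))) = Add(-3, Mul(-1, U)))
Mul(Function('Q')(27, G), Add(-1224, Add(Mul(260, Pow(510, -1)), Mul(-362, Pow(436, -1))))) = Mul(Add(-3, Mul(-1, 27)), Add(-1224, Add(Mul(260, Pow(510, -1)), Mul(-362, Pow(436, -1))))) = Mul(Add(-3, -27), Add(-1224, Add(Mul(260, Rational(1, 510)), Mul(-362, Rational(1, 436))))) = Mul(-30, Add(-1224, Add(Rational(26, 51), Rational(-181, 218)))) = Mul(-30, Add(-1224, Rational(-3563, 11118))) = Mul(-30, Rational(-13611995, 11118)) = Rational(68059975, 1853)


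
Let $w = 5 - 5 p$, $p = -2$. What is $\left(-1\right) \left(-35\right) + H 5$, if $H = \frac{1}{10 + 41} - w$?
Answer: $- \frac{2035}{51} \approx -39.902$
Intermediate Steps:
$w = 15$ ($w = 5 - -10 = 5 + 10 = 15$)
$H = - \frac{764}{51}$ ($H = \frac{1}{10 + 41} - 15 = \frac{1}{51} - 15 = - \frac{764}{51} \approx -14.98$)
$\left(-1\right) \left(-35\right) + H 5 = \left(-1\right) \left(-35\right) - \frac{3820}{51} = 35 - \frac{3820}{51} = - \frac{2035}{51}$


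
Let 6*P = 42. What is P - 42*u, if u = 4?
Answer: -161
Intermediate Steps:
P = 7 (P = (1/6)*42 = 7)
P - 42*u = 7 - 42*4 = 7 - 168 = -161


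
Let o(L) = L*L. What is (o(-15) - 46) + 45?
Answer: 224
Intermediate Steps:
o(L) = L²
(o(-15) - 46) + 45 = ((-15)² - 46) + 45 = (225 - 46) + 45 = 179 + 45 = 224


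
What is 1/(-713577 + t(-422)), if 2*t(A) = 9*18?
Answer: -1/713496 ≈ -1.4015e-6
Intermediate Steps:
t(A) = 81 (t(A) = (9*18)/2 = (1/2)*162 = 81)
1/(-713577 + t(-422)) = 1/(-713577 + 81) = 1/(-713496) = -1/713496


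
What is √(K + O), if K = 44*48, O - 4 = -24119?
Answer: I*√22003 ≈ 148.33*I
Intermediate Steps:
O = -24115 (O = 4 - 24119 = -24115)
K = 2112
√(K + O) = √(2112 - 24115) = √(-22003) = I*√22003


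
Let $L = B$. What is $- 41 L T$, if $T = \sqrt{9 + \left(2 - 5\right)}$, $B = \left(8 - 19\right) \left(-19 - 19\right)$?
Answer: $- 17138 \sqrt{6} \approx -41979.0$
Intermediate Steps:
$B = 418$ ($B = \left(-11\right) \left(-38\right) = 418$)
$L = 418$
$T = \sqrt{6}$ ($T = \sqrt{9 + \left(2 - 5\right)} = \sqrt{9 - 3} = \sqrt{6} \approx 2.4495$)
$- 41 L T = \left(-41\right) 418 \sqrt{6} = - 17138 \sqrt{6}$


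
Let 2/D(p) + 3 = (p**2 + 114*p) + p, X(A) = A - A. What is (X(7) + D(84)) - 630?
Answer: -10529188/16713 ≈ -630.00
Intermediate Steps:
X(A) = 0
D(p) = 2/(-3 + p**2 + 115*p) (D(p) = 2/(-3 + ((p**2 + 114*p) + p)) = 2/(-3 + (p**2 + 115*p)) = 2/(-3 + p**2 + 115*p))
(X(7) + D(84)) - 630 = (0 + 2/(-3 + 84**2 + 115*84)) - 630 = (0 + 2/(-3 + 7056 + 9660)) - 630 = (0 + 2/16713) - 630 = 2/16713 - 630 = -10529188/16713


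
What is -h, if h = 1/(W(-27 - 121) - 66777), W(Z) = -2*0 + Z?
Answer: 1/66925 ≈ 1.4942e-5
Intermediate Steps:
W(Z) = Z (W(Z) = 0 + Z = Z)
h = -1/66925 (h = 1/((-27 - 121) - 66777) = 1/(-148 - 66777) = 1/(-66925) = -1/66925 ≈ -1.4942e-5)
-h = -1*(-1/66925) = 1/66925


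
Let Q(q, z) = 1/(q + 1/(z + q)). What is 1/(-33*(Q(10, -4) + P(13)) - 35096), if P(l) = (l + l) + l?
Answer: -61/2219561 ≈ -2.7483e-5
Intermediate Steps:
P(l) = 3*l (P(l) = 2*l + l = 3*l)
Q(q, z) = 1/(q + 1/(q + z))
1/(-33*(Q(10, -4) + P(13)) - 35096) = 1/(-33*((10 - 4)/(1 + 10² + 10*(-4)) + 3*13) - 35096) = 1/(-33*(6/(1 + 100 - 40) + 39) - 35096) = 1/(-33*(6/61 + 39) - 35096) = 1/(-33*2385/61 - 35096) = 1/(-78705/61 - 35096) = 1/(-2219561/61) = -61/2219561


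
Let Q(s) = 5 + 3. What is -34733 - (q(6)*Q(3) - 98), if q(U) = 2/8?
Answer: -34637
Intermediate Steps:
q(U) = ¼ (q(U) = 2*(⅛) = ¼)
Q(s) = 8
-34733 - (q(6)*Q(3) - 98) = -34733 - ((¼)*8 - 98) = -34733 - (2 - 98) = -34733 - 1*(-96) = -34733 + 96 = -34637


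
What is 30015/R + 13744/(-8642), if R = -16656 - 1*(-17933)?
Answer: 120919271/5517917 ≈ 21.914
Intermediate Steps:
R = 1277 (R = -16656 + 17933 = 1277)
30015/R + 13744/(-8642) = 30015/1277 + 13744/(-8642) = 30015*(1/1277) + 13744*(-1/8642) = 30015/1277 - 6872/4321 = 120919271/5517917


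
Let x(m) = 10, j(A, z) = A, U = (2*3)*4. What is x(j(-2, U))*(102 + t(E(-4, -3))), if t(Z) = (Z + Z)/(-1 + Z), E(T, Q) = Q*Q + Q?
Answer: 1044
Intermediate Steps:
U = 24 (U = 6*4 = 24)
E(T, Q) = Q + Q² (E(T, Q) = Q² + Q = Q + Q²)
t(Z) = 2*Z/(-1 + Z) (t(Z) = (2*Z)/(-1 + Z) = 2*Z/(-1 + Z))
x(j(-2, U))*(102 + t(E(-4, -3))) = 10*(102 + 2*(-3*(1 - 3))/(-1 - 3*(1 - 3))) = 10*(102 + 2*(-3*(-2))/(-1 - 3*(-2))) = 10*(102 + 2*6/(-1 + 6)) = 10*(102 + 2*6/5) = 10*(102 + 2*6*(⅕)) = 10*(102 + 12/5) = 10*(522/5) = 1044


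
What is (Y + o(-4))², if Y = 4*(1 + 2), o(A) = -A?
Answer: 256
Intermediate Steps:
Y = 12 (Y = 4*3 = 12)
(Y + o(-4))² = (12 - 1*(-4))² = (12 + 4)² = 16² = 256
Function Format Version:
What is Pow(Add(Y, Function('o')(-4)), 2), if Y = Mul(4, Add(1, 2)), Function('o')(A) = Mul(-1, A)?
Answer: 256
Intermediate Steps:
Y = 12 (Y = Mul(4, 3) = 12)
Pow(Add(Y, Function('o')(-4)), 2) = Pow(Add(12, Mul(-1, -4)), 2) = Pow(Add(12, 4), 2) = Pow(16, 2) = 256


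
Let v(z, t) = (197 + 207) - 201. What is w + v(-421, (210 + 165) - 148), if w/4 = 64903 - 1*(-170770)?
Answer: 942895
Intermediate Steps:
v(z, t) = 203 (v(z, t) = 404 - 201 = 203)
w = 942692 (w = 4*(64903 - 1*(-170770)) = 4*(64903 + 170770) = 4*235673 = 942692)
w + v(-421, (210 + 165) - 148) = 942692 + 203 = 942895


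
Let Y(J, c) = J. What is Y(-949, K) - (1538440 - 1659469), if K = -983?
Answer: 120080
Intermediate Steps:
Y(-949, K) - (1538440 - 1659469) = -949 - (1538440 - 1659469) = -949 - 1*(-121029) = -949 + 121029 = 120080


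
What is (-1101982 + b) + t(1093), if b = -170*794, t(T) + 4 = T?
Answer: -1235873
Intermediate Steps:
t(T) = -4 + T
b = -134980
(-1101982 + b) + t(1093) = (-1101982 - 134980) + (-4 + 1093) = -1236962 + 1089 = -1235873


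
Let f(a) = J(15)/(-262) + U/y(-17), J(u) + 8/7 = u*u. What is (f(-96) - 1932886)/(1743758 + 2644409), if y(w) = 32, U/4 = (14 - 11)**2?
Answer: -14179649711/32191593112 ≈ -0.44048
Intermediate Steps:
U = 36 (U = 4*(14 - 11)**2 = 4*3**2 = 4*9 = 36)
J(u) = -8/7 + u**2 (J(u) = -8/7 + u*u = -8/7 + u**2)
f(a) = 1985/7336 (f(a) = (-8/7 + 15**2)/(-262) + 36/32 = (-8/7 + 225)*(-1/262) + 36*(1/32) = (1567/7)*(-1/262) + 9/8 = -1567/1834 + 9/8 = 1985/7336)
(f(-96) - 1932886)/(1743758 + 2644409) = (1985/7336 - 1932886)/(1743758 + 2644409) = -14179649711/7336/4388167 = -14179649711/7336*1/4388167 = -14179649711/32191593112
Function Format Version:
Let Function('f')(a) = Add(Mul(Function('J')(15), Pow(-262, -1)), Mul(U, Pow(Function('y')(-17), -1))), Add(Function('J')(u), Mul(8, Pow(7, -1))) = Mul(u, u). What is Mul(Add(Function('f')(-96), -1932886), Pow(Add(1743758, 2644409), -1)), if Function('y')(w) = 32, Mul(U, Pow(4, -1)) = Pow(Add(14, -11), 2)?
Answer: Rational(-14179649711, 32191593112) ≈ -0.44048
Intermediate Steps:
U = 36 (U = Mul(4, Pow(Add(14, -11), 2)) = Mul(4, Pow(3, 2)) = Mul(4, 9) = 36)
Function('J')(u) = Add(Rational(-8, 7), Pow(u, 2)) (Function('J')(u) = Add(Rational(-8, 7), Mul(u, u)) = Add(Rational(-8, 7), Pow(u, 2)))
Function('f')(a) = Rational(1985, 7336) (Function('f')(a) = Add(Mul(Add(Rational(-8, 7), Pow(15, 2)), Pow(-262, -1)), Mul(36, Pow(32, -1))) = Add(Mul(Add(Rational(-8, 7), 225), Rational(-1, 262)), Mul(36, Rational(1, 32))) = Add(Mul(Rational(1567, 7), Rational(-1, 262)), Rational(9, 8)) = Add(Rational(-1567, 1834), Rational(9, 8)) = Rational(1985, 7336))
Mul(Add(Function('f')(-96), -1932886), Pow(Add(1743758, 2644409), -1)) = Mul(Add(Rational(1985, 7336), -1932886), Pow(Add(1743758, 2644409), -1)) = Mul(Rational(-14179649711, 7336), Pow(4388167, -1)) = Mul(Rational(-14179649711, 7336), Rational(1, 4388167)) = Rational(-14179649711, 32191593112)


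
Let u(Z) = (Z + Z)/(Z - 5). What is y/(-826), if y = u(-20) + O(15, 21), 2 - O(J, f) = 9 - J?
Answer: -24/2065 ≈ -0.011622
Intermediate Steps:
u(Z) = 2*Z/(-5 + Z) (u(Z) = (2*Z)/(-5 + Z) = 2*Z/(-5 + Z))
O(J, f) = -7 + J (O(J, f) = 2 - (9 - J) = 2 + (-9 + J) = -7 + J)
y = 48/5 (y = 2*(-20)/(-5 - 20) + (-7 + 15) = 2*(-20)/(-25) + 8 = 2*(-20)*(-1/25) + 8 = 8/5 + 8 = 48/5 ≈ 9.6000)
y/(-826) = (48/5)/(-826) = (48/5)*(-1/826) = -24/2065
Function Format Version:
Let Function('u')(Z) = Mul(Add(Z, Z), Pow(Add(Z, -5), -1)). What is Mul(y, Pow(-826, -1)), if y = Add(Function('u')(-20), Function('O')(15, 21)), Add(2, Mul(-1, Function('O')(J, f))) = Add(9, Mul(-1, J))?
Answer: Rational(-24, 2065) ≈ -0.011622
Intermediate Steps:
Function('u')(Z) = Mul(2, Z, Pow(Add(-5, Z), -1)) (Function('u')(Z) = Mul(Mul(2, Z), Pow(Add(-5, Z), -1)) = Mul(2, Z, Pow(Add(-5, Z), -1)))
Function('O')(J, f) = Add(-7, J) (Function('O')(J, f) = Add(2, Mul(-1, Add(9, Mul(-1, J)))) = Add(2, Add(-9, J)) = Add(-7, J))
y = Rational(48, 5) (y = Add(Mul(2, -20, Pow(Add(-5, -20), -1)), Add(-7, 15)) = Add(Mul(2, -20, Pow(-25, -1)), 8) = Add(Mul(2, -20, Rational(-1, 25)), 8) = Add(Rational(8, 5), 8) = Rational(48, 5) ≈ 9.6000)
Mul(y, Pow(-826, -1)) = Mul(Rational(48, 5), Pow(-826, -1)) = Mul(Rational(48, 5), Rational(-1, 826)) = Rational(-24, 2065)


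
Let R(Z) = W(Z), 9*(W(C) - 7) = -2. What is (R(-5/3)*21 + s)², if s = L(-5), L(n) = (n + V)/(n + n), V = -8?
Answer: 18567481/900 ≈ 20631.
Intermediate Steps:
L(n) = (-8 + n)/(2*n) (L(n) = (n - 8)/(n + n) = (-8 + n)/((2*n)) = (-8 + n)*(1/(2*n)) = (-8 + n)/(2*n))
W(C) = 61/9 (W(C) = 7 + (⅑)*(-2) = 7 - 2/9 = 61/9)
s = 13/10 (s = (½)*(-8 - 5)/(-5) = (½)*(-⅕)*(-13) = 13/10 ≈ 1.3000)
R(Z) = 61/9
(R(-5/3)*21 + s)² = ((61/9)*21 + 13/10)² = (427/3 + 13/10)² = (4309/30)² = 18567481/900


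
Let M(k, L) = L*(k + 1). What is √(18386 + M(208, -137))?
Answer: I*√10247 ≈ 101.23*I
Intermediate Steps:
M(k, L) = L*(1 + k)
√(18386 + M(208, -137)) = √(18386 - 137*(1 + 208)) = √(18386 - 137*209) = √(18386 - 28633) = √(-10247) = I*√10247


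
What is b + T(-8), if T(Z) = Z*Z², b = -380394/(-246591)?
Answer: -13986022/27399 ≈ -510.46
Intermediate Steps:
b = 42266/27399 (b = -380394*(-1/246591) = 42266/27399 ≈ 1.5426)
T(Z) = Z³
b + T(-8) = 42266/27399 + (-8)³ = 42266/27399 - 512 = -13986022/27399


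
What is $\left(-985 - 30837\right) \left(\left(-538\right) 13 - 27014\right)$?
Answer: $1082202576$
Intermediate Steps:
$\left(-985 - 30837\right) \left(\left(-538\right) 13 - 27014\right) = - 31822 \left(-6994 - 27014\right) = \left(-31822\right) \left(-34008\right) = 1082202576$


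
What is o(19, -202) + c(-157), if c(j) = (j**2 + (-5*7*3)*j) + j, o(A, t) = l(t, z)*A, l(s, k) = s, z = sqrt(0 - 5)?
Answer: 37139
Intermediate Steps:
z = I*sqrt(5) (z = sqrt(-5) = I*sqrt(5) ≈ 2.2361*I)
o(A, t) = A*t (o(A, t) = t*A = A*t)
c(j) = j**2 - 104*j (c(j) = (j**2 + (-35*3)*j) + j = (j**2 - 105*j) + j = j**2 - 104*j)
o(19, -202) + c(-157) = 19*(-202) - 157*(-104 - 157) = -3838 - 157*(-261) = -3838 + 40977 = 37139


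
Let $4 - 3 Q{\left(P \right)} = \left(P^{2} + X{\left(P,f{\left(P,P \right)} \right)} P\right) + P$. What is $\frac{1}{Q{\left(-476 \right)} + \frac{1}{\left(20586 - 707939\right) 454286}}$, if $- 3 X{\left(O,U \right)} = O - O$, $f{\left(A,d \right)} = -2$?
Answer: $- \frac{936764534874}{70599571425623971} \approx -1.3269 \cdot 10^{-5}$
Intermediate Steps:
$X{\left(O,U \right)} = 0$ ($X{\left(O,U \right)} = - \frac{O - O}{3} = \left(- \frac{1}{3}\right) 0 = 0$)
$Q{\left(P \right)} = \frac{4}{3} - \frac{P}{3} - \frac{P^{2}}{3}$ ($Q{\left(P \right)} = \frac{4}{3} - \frac{\left(P^{2} + 0 P\right) + P}{3} = \frac{4}{3} - \frac{\left(P^{2} + 0\right) + P}{3} = \frac{4}{3} - \frac{P^{2} + P}{3} = \frac{4}{3} - \frac{P + P^{2}}{3} = \frac{4}{3} - \left(\frac{P}{3} + \frac{P^{2}}{3}\right) = \frac{4}{3} - \frac{P}{3} - \frac{P^{2}}{3}$)
$\frac{1}{Q{\left(-476 \right)} + \frac{1}{\left(20586 - 707939\right) 454286}} = \frac{1}{\left(\frac{4}{3} - - \frac{476}{3} - \frac{\left(-476\right)^{2}}{3}\right) + \frac{1}{\left(20586 - 707939\right) 454286}} = \frac{1}{\left(\frac{4}{3} + \frac{476}{3} - \frac{226576}{3}\right) + \frac{1}{-687353} \cdot \frac{1}{454286}} = \frac{1}{\left(\frac{4}{3} + \frac{476}{3} - \frac{226576}{3}\right) - \frac{1}{312254844958}} = \frac{1}{- \frac{226096}{3} - \frac{1}{312254844958}} = \frac{1}{- \frac{70599571425623971}{936764534874}} = - \frac{936764534874}{70599571425623971}$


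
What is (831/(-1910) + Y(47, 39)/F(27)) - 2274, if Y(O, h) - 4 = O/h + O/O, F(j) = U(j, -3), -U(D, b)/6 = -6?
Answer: -762344233/335205 ≈ -2274.3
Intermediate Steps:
U(D, b) = 36 (U(D, b) = -6*(-6) = 36)
F(j) = 36
Y(O, h) = 5 + O/h (Y(O, h) = 4 + (O/h + O/O) = 4 + (O/h + 1) = 4 + (1 + O/h) = 5 + O/h)
(831/(-1910) + Y(47, 39)/F(27)) - 2274 = (831/(-1910) + (5 + 47/39)/36) - 2274 = (831*(-1/1910) + (5 + 47*(1/39))*(1/36)) - 2274 = (-831/1910 + (5 + 47/39)*(1/36)) - 2274 = (-831/1910 + (242/39)*(1/36)) - 2274 = (-831/1910 + 121/702) - 2274 = -88063/335205 - 2274 = -762344233/335205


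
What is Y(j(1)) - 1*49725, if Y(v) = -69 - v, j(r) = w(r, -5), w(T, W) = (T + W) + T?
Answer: -49791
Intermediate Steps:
w(T, W) = W + 2*T
j(r) = -5 + 2*r
Y(j(1)) - 1*49725 = (-69 - (-5 + 2*1)) - 1*49725 = (-69 - (-5 + 2)) - 49725 = (-69 - 1*(-3)) - 49725 = (-69 + 3) - 49725 = -66 - 49725 = -49791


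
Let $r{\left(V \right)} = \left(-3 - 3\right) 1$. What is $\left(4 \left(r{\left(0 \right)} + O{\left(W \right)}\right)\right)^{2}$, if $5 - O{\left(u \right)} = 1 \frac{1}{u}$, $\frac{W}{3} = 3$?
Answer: $\frac{1600}{81} \approx 19.753$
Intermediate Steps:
$W = 9$ ($W = 3 \cdot 3 = 9$)
$O{\left(u \right)} = 5 - \frac{1}{u}$ ($O{\left(u \right)} = 5 - 1 \frac{1}{u} = 5 - \frac{1}{u}$)
$r{\left(V \right)} = -6$ ($r{\left(V \right)} = \left(-6\right) 1 = -6$)
$\left(4 \left(r{\left(0 \right)} + O{\left(W \right)}\right)\right)^{2} = \left(4 \left(-6 + \left(5 - \frac{1}{9}\right)\right)\right)^{2} = \left(4 \left(-6 + \frac{44}{9}\right)\right)^{2} = \left(4 \left(- \frac{10}{9}\right)\right)^{2} = \left(- \frac{40}{9}\right)^{2} = \frac{1600}{81}$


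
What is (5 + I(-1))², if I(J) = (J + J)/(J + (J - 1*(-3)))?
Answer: 9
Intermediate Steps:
I(J) = 2*J/(3 + 2*J) (I(J) = (2*J)/(J + (J + 3)) = (2*J)/(J + (3 + J)) = (2*J)/(3 + 2*J) = 2*J/(3 + 2*J))
(5 + I(-1))² = (5 + 2*(-1)/(3 + 2*(-1)))² = (5 + 2*(-1)/(3 - 2))² = (5 + 2*(-1)/1)² = (5 + 2*(-1)*1)² = (5 - 2)² = 3² = 9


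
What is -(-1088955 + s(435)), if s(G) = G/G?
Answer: 1088954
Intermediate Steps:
s(G) = 1
-(-1088955 + s(435)) = -(-1088955 + 1) = -1*(-1088954) = 1088954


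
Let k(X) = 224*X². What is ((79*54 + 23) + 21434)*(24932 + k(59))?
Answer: 20698680748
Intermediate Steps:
((79*54 + 23) + 21434)*(24932 + k(59)) = ((79*54 + 23) + 21434)*(24932 + 224*59²) = ((4266 + 23) + 21434)*(24932 + 224*3481) = (4289 + 21434)*(24932 + 779744) = 25723*804676 = 20698680748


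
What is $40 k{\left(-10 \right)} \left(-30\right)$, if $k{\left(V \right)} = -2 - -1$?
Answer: $1200$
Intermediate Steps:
$k{\left(V \right)} = -1$ ($k{\left(V \right)} = -2 + 1 = -1$)
$40 k{\left(-10 \right)} \left(-30\right) = 40 \left(-1\right) \left(-30\right) = \left(-40\right) \left(-30\right) = 1200$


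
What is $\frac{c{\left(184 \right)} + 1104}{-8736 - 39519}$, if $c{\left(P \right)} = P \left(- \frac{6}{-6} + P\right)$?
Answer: $- \frac{35144}{48255} \approx -0.7283$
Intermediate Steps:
$c{\left(P \right)} = P \left(1 + P\right)$ ($c{\left(P \right)} = P \left(\left(-6\right) \left(- \frac{1}{6}\right) + P\right) = P \left(1 + P\right)$)
$\frac{c{\left(184 \right)} + 1104}{-8736 - 39519} = \frac{184 \left(1 + 184\right) + 1104}{-8736 - 39519} = \frac{184 \cdot 185 + 1104}{-48255} = \left(34040 + 1104\right) \left(- \frac{1}{48255}\right) = 35144 \left(- \frac{1}{48255}\right) = - \frac{35144}{48255}$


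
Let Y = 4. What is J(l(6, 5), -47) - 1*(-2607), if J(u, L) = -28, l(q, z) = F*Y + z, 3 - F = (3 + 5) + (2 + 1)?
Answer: 2579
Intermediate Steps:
F = -8 (F = 3 - ((3 + 5) + (2 + 1)) = 3 - (8 + 3) = 3 - 1*11 = 3 - 11 = -8)
l(q, z) = -32 + z (l(q, z) = -8*4 + z = -32 + z)
J(l(6, 5), -47) - 1*(-2607) = -28 - 1*(-2607) = -28 + 2607 = 2579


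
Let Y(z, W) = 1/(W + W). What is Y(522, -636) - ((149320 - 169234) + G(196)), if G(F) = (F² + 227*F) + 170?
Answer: -80344609/1272 ≈ -63164.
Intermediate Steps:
G(F) = 170 + F² + 227*F
Y(z, W) = 1/(2*W)
Y(522, -636) - ((149320 - 169234) + G(196)) = (½)/(-636) - ((149320 - 169234) + (170 + 196² + 227*196)) = (½)*(-1/636) - (-19914 + (170 + 38416 + 44492)) = -1/1272 - (-19914 + 83078) = -1/1272 - 1*63164 = -1/1272 - 63164 = -80344609/1272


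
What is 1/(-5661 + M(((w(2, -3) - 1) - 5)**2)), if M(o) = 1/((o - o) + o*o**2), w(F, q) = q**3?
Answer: -1291467969/7311000172508 ≈ -0.00017665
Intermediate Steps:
M(o) = o**(-3) (M(o) = 1/(0 + o**3) = 1/(o**3) = o**(-3))
1/(-5661 + M(((w(2, -3) - 1) - 5)**2)) = 1/(-5661 + ((((-3)**3 - 1) - 5)**2)**(-3)) = 1/(-5661 + (((-27 - 1) - 5)**2)**(-3)) = 1/(-5661 + ((-28 - 5)**2)**(-3)) = 1/(-5661 + ((-33)**2)**(-3)) = 1/(-5661 + 1089**(-3)) = 1/(-5661 + 1/1291467969) = 1/(-7311000172508/1291467969) = -1291467969/7311000172508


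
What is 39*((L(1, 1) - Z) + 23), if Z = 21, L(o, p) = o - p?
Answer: 78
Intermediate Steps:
39*((L(1, 1) - Z) + 23) = 39*(((1 - 1*1) - 1*21) + 23) = 39*(((1 - 1) - 21) + 23) = 39*((0 - 21) + 23) = 39*(-21 + 23) = 39*2 = 78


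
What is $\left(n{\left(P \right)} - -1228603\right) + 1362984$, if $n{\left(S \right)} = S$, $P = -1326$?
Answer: $2590261$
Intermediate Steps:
$\left(n{\left(P \right)} - -1228603\right) + 1362984 = \left(-1326 - -1228603\right) + 1362984 = \left(-1326 + 1228603\right) + 1362984 = 1227277 + 1362984 = 2590261$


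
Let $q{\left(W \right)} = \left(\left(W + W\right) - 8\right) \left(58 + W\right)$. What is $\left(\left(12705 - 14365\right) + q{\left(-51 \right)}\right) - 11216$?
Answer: $-13646$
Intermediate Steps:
$q{\left(W \right)} = \left(-8 + 2 W\right) \left(58 + W\right)$ ($q{\left(W \right)} = \left(2 W - 8\right) \left(58 + W\right) = \left(-8 + 2 W\right) \left(58 + W\right)$)
$\left(\left(12705 - 14365\right) + q{\left(-51 \right)}\right) - 11216 = \left(\left(12705 - 14365\right) + \left(-464 + 2 \left(-51\right)^{2} + 108 \left(-51\right)\right)\right) - 11216 = \left(-1660 - 770\right) - 11216 = -2430 - 11216 = -13646$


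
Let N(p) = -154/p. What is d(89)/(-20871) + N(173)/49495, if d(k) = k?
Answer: -765288649/178710755085 ≈ -0.0042823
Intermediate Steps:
d(89)/(-20871) + N(173)/49495 = 89/(-20871) - 154/173/49495 = 89*(-1/20871) - 154*1/173*(1/49495) = -89/20871 - 154/173*1/49495 = -89/20871 - 154/8562635 = -765288649/178710755085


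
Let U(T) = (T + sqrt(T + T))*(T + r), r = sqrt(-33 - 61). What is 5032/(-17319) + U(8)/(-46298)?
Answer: -117317080/400917531 - 6*I*sqrt(94)/23149 ≈ -0.29262 - 0.0025129*I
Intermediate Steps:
r = I*sqrt(94) (r = sqrt(-94) = I*sqrt(94) ≈ 9.6954*I)
U(T) = (T + I*sqrt(94))*(T + sqrt(2)*sqrt(T)) (U(T) = (T + sqrt(T + T))*(T + I*sqrt(94)) = (T + sqrt(2*T))*(T + I*sqrt(94)) = (T + sqrt(2)*sqrt(T))*(T + I*sqrt(94)) = (T + I*sqrt(94))*(T + sqrt(2)*sqrt(T)))
5032/(-17319) + U(8)/(-46298) = 5032/(-17319) + (8**2 + sqrt(2)*8**(3/2) + I*8*sqrt(94) + 2*I*sqrt(47)*sqrt(8))/(-46298) = 5032*(-1/17319) + (64 + sqrt(2)*(16*sqrt(2)) + 8*I*sqrt(94) + 2*I*sqrt(47)*(2*sqrt(2)))*(-1/46298) = -5032/17319 + (64 + 32 + 8*I*sqrt(94) + 4*I*sqrt(94))*(-1/46298) = -5032/17319 + (96 + 12*I*sqrt(94))*(-1/46298) = -5032/17319 + (-48/23149 - 6*I*sqrt(94)/23149) = -117317080/400917531 - 6*I*sqrt(94)/23149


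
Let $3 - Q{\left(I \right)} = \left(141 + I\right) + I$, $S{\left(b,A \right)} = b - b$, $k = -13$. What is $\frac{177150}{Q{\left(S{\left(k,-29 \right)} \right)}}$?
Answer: $- \frac{29525}{23} \approx -1283.7$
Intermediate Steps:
$S{\left(b,A \right)} = 0$
$Q{\left(I \right)} = -138 - 2 I$ ($Q{\left(I \right)} = 3 - \left(\left(141 + I\right) + I\right) = 3 - \left(141 + 2 I\right) = -138 - 2 I$)
$\frac{177150}{Q{\left(S{\left(k,-29 \right)} \right)}} = \frac{177150}{-138 - 0} = \frac{177150}{-138 + 0} = \frac{177150}{-138} = 177150 \left(- \frac{1}{138}\right) = - \frac{29525}{23}$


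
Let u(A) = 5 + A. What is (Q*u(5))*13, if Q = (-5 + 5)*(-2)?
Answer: 0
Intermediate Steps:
Q = 0 (Q = 0*(-2) = 0)
(Q*u(5))*13 = (0*(5 + 5))*13 = (0*10)*13 = 0*13 = 0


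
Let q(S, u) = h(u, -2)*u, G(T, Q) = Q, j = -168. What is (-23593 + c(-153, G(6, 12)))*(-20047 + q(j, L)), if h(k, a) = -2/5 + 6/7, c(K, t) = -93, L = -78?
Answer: 16648723598/35 ≈ 4.7568e+8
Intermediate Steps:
h(k, a) = 16/35 (h(k, a) = -2*1/5 + 6*(1/7) = -2/5 + 6/7 = 16/35)
q(S, u) = 16*u/35
(-23593 + c(-153, G(6, 12)))*(-20047 + q(j, L)) = (-23593 - 93)*(-20047 + (16/35)*(-78)) = -23686*(-20047 - 1248/35) = -23686*(-702893/35) = 16648723598/35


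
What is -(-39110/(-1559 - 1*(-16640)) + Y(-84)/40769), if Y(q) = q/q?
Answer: 1594460509/614837289 ≈ 2.5933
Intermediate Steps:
Y(q) = 1
-(-39110/(-1559 - 1*(-16640)) + Y(-84)/40769) = -(-39110/(-1559 - 1*(-16640)) + 1/40769) = -(-39110/(-1559 + 16640) + 1*(1/40769)) = -(-39110/15081 + 1/40769) = -1*(-1594460509/614837289) = 1594460509/614837289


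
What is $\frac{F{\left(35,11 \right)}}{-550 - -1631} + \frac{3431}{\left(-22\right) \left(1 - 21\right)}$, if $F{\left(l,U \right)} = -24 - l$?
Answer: $\frac{3682951}{475640} \approx 7.7431$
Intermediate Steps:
$\frac{F{\left(35,11 \right)}}{-550 - -1631} + \frac{3431}{\left(-22\right) \left(1 - 21\right)} = \frac{-24 - 35}{-550 - -1631} + \frac{3431}{\left(-22\right) \left(1 - 21\right)} = \frac{-24 - 35}{-550 + 1631} + \frac{3431}{\left(-22\right) \left(-20\right)} = - \frac{59}{1081} + \frac{3431}{440} = \frac{3682951}{475640}$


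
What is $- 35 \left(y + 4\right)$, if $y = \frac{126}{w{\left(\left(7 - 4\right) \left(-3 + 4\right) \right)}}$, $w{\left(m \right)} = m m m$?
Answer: $- \frac{910}{3} \approx -303.33$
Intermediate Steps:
$w{\left(m \right)} = m^{3}$ ($w{\left(m \right)} = m^{2} m = m^{3}$)
$y = \frac{14}{3}$ ($y = \frac{126}{\left(\left(7 - 4\right) \left(-3 + 4\right)\right)^{3}} = \frac{126}{\left(3 \cdot 1\right)^{3}} = \frac{126}{3^{3}} = \frac{126}{27} = 126 \cdot \frac{1}{27} = \frac{14}{3} \approx 4.6667$)
$- 35 \left(y + 4\right) = - 35 \left(\frac{14}{3} + 4\right) = \left(-35\right) \frac{26}{3} = - \frac{910}{3}$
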